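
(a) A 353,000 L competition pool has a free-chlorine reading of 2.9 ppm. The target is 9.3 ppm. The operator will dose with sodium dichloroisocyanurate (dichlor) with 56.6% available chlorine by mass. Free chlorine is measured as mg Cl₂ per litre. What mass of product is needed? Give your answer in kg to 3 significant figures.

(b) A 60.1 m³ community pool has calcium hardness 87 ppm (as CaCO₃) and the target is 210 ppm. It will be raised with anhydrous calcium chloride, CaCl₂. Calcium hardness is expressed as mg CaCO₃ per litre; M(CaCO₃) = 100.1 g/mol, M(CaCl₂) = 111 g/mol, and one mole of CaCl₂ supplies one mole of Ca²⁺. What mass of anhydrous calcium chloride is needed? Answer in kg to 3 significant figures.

(a) Chlorine deficit: 9.3 − 2.9 = 6.4 ppm = 6.4 mg/L as Cl₂.
(a) Cl₂ equivalent needed: 6.4 mg/L × 353,000 L = 2,259,000 mg = 2259 g.
(a) Product at 56.6% available chlorine: 2259 / 0.566 = 3992 g.

(b) Volume: 60.1 m³ = 60,100 L.
(b) Hardness to add: (210 − 87) = 123 mg/L as CaCO₃ × 60,100 L = 7392 g as CaCO₃.
(b) Moles of Ca²⁺ (1 mol Ca²⁺ ≡ 1 mol CaCO₃): 7392 / 100.1 g/mol = 73.85 mol.
(b) Mass of CaCl₂: 73.85 × 111 = 8197 g.

(a) 3.99 kg; (b) 8.20 kg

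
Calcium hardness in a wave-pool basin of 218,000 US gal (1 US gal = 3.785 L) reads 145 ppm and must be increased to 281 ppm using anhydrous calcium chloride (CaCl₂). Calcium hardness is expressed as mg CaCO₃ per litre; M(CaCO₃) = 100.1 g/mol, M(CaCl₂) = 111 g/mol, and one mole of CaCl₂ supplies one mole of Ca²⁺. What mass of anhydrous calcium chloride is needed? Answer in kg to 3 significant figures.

124 kg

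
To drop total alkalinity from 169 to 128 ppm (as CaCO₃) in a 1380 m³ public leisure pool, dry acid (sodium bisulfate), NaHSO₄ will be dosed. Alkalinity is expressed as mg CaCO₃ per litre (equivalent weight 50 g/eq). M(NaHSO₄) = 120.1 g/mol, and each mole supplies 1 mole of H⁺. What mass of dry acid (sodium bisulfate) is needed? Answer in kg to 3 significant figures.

136 kg

Volume: 1380 m³ = 1,380,000 L.
Alkalinity to neutralize: (169 − 128) = 41 mg/L as CaCO₃ × 1,380,000 L = 56,580 g as CaCO₃.
Equivalents of H⁺ required: 56,580 ÷ 50 g/eq = 1132 eq = 1132 mol NaHSO₄.
Mass of NaHSO₄: 1132 × 120.1 = 135,900 g.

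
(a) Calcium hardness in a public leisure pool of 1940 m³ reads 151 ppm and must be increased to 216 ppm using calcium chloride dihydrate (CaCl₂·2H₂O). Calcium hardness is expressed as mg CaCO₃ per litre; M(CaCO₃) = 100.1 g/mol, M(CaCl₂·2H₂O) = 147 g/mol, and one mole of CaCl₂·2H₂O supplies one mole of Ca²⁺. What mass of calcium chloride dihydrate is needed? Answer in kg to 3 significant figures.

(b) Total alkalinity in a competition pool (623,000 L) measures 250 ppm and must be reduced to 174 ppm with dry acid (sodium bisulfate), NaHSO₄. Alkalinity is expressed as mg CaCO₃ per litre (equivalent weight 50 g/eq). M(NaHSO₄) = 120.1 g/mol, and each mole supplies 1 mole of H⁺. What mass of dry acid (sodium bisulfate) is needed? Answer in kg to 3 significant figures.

(a) Volume: 1940 m³ = 1,940,000 L.
(a) Hardness to add: (216 − 151) = 65 mg/L as CaCO₃ × 1,940,000 L = 126,100 g as CaCO₃.
(a) Moles of Ca²⁺ (1 mol Ca²⁺ ≡ 1 mol CaCO₃): 126,100 / 100.1 g/mol = 1260 mol.
(a) Mass of CaCl₂·2H₂O: 1260 × 147 = 185,200 g.

(b) Alkalinity to neutralize: (250 − 174) = 76 mg/L as CaCO₃ × 623,000 L = 47,350 g as CaCO₃.
(b) Equivalents of H⁺ required: 47,350 ÷ 50 g/eq = 947 eq = 947 mol NaHSO₄.
(b) Mass of NaHSO₄: 947 × 120.1 = 113,700 g.

(a) 185 kg; (b) 114 kg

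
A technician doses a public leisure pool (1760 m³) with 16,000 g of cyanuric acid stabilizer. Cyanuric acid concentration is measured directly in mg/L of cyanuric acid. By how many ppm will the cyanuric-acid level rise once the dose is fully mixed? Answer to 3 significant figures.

9.09 ppm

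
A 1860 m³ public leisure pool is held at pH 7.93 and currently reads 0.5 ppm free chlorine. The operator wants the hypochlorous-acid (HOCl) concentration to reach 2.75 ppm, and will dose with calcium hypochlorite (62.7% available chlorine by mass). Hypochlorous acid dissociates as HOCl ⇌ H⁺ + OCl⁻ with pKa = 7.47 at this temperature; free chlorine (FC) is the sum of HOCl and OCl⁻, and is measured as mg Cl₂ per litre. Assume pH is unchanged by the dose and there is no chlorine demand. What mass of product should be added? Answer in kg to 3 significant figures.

30.2 kg

Volume: 1860 m³ = 1,860,000 L.
[OCl⁻]/[HOCl] = 10^(pH − pKa) = 10^(7.93 − 7.47) = 2.884; fraction as HOCl = 1/(1 + 2.884) = 0.2575.
Free chlorine required for 2.75 ppm HOCl: 2.75 / 0.2575 = 10.68 ppm.
FC to add: 10.68 − 0.5 = 10.18 mg/L as Cl₂.
Cl₂ equivalent: 10.18 mg/L × 1,860,000 L = 18,940 g.
Product at 62.7% available Cl: 18,940 / 0.627 = 30,200 g.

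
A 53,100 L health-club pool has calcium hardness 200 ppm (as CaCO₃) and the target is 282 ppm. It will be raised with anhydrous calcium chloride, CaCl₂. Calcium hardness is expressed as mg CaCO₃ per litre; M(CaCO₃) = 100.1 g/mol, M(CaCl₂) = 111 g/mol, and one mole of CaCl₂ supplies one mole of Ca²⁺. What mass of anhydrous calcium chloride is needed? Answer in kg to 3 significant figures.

Hardness to add: (282 − 200) = 82 mg/L as CaCO₃ × 53,100 L = 4354 g as CaCO₃.
Moles of Ca²⁺ (1 mol Ca²⁺ ≡ 1 mol CaCO₃): 4354 / 100.1 g/mol = 43.5 mol.
Mass of CaCl₂: 43.5 × 111 = 4828 g.

4.83 kg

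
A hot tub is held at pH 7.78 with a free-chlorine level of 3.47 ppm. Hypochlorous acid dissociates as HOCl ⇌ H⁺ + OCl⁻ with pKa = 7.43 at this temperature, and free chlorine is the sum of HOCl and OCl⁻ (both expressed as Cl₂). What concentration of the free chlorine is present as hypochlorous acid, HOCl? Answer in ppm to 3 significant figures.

1.07 ppm

[OCl⁻]/[HOCl] = 10^(pH − pKa) = 10^(7.78 − 7.43) = 10^0.35 = 2.239.
Fraction as HOCl = 1 / (1 + 2.239) = 0.3088.
HOCl = 0.3088 × 3.47 ppm = 1.071 ppm.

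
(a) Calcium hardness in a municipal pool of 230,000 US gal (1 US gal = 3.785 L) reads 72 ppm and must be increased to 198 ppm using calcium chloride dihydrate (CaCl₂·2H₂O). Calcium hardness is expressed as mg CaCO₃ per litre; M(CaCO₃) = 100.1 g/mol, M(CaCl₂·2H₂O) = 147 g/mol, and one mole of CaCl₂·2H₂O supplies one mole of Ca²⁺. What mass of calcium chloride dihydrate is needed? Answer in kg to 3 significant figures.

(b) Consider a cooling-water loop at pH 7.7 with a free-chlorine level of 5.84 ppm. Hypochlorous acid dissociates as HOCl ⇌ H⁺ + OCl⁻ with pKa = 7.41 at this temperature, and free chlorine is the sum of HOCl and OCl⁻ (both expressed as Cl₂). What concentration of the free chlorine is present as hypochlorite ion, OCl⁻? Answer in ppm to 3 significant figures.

(a) Volume: 230,000 US gal × 3.785 L/gal = 870,550 L.
(a) Hardness to add: (198 − 72) = 126 mg/L as CaCO₃ × 870,550 L = 109,700 g as CaCO₃.
(a) Moles of Ca²⁺ (1 mol Ca²⁺ ≡ 1 mol CaCO₃): 109,700 / 100.1 g/mol = 1096 mol.
(a) Mass of CaCl₂·2H₂O: 1096 × 147 = 161,100 g.

(b) [OCl⁻]/[HOCl] = 10^(pH − pKa) = 10^(7.7 − 7.41) = 10^0.29 = 1.95.
(b) Fraction as HOCl = 1 / (1 + 1.95) = 0.339.
(b) OCl⁻ = (1 − 0.339) × 5.84 ppm = 3.86 ppm.

(a) 161 kg; (b) 3.86 ppm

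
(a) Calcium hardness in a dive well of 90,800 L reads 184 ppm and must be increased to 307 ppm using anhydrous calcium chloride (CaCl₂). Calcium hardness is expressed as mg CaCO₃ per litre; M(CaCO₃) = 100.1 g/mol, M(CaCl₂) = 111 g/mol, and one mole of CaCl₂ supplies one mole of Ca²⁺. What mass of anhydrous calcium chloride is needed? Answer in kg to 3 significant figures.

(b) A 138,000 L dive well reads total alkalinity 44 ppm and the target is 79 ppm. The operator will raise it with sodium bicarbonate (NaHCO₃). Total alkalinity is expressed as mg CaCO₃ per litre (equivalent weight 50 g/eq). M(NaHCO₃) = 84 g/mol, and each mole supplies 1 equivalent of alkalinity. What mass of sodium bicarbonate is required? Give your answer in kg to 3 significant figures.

(a) Hardness to add: (307 − 184) = 123 mg/L as CaCO₃ × 90,800 L = 11,170 g as CaCO₃.
(a) Moles of Ca²⁺ (1 mol Ca²⁺ ≡ 1 mol CaCO₃): 11,170 / 100.1 g/mol = 111.6 mol.
(a) Mass of CaCl₂: 111.6 × 111 = 12,380 g.

(b) Alkalinity to add: (79 − 44) = 35 mg/L as CaCO₃ × 138,000 L = 4830 g as CaCO₃.
(b) Equivalents: 4830 g ÷ 50 g/eq = 96.6 eq.
(b) NaHCO₃ supplies 1 eq per mole → 96.6 mol.
(b) Mass: 96.6 mol × 84 g/mol = 8114 g.

(a) 12.4 kg; (b) 8.11 kg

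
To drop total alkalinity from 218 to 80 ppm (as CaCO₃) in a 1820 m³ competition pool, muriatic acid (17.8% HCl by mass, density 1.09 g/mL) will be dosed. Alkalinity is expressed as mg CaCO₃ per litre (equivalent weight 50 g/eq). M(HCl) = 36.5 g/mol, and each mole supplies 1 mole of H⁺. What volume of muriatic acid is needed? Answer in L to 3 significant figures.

945 L

Volume: 1820 m³ = 1,820,000 L.
Alkalinity to neutralize: (218 − 80) = 138 mg/L as CaCO₃ × 1,820,000 L = 251,200 g as CaCO₃.
Equivalents of H⁺ required: 251,200 ÷ 50 g/eq = 5023 eq = 5023 mol HCl.
Mass of HCl: 5023 × 36.5 = 183,300 g.
Mass of 17.8% solution: 183,300 / 0.178 = 1,030,000 g.
Volume: 1,030,000 g ÷ 1.09 g/mL = 945,000 mL.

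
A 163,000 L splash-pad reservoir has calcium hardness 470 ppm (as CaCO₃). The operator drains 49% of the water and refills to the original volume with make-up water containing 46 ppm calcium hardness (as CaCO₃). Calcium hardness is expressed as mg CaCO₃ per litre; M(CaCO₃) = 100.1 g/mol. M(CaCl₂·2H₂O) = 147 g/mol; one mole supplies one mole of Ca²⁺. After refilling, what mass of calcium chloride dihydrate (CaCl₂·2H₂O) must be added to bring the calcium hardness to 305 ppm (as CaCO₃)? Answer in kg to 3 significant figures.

10.2 kg

After draining 49% and refilling: 470 × 0.51 + 46 × 0.49 = 262.24 ppm.
Deficit to target: 305 − 262.24 = 42.76 mg/L.
As CaCO₃: 42.76 mg/L × 163,000 L = 6970 g; ÷ 100.1 = 69.63 mol Ca²⁺.
Mass: 69.63 × 147 = 10,240 g.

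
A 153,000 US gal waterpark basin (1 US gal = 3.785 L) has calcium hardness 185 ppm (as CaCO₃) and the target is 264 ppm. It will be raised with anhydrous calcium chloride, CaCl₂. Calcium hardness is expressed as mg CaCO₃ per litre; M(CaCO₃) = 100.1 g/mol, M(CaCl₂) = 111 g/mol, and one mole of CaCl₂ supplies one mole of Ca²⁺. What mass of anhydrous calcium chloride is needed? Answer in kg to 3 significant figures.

50.7 kg

Volume: 153,000 US gal × 3.785 L/gal = 579,105 L.
Hardness to add: (264 − 185) = 79 mg/L as CaCO₃ × 579,105 L = 45,750 g as CaCO₃.
Moles of Ca²⁺ (1 mol Ca²⁺ ≡ 1 mol CaCO₃): 45,750 / 100.1 g/mol = 457 mol.
Mass of CaCl₂: 457 × 111 = 50,730 g.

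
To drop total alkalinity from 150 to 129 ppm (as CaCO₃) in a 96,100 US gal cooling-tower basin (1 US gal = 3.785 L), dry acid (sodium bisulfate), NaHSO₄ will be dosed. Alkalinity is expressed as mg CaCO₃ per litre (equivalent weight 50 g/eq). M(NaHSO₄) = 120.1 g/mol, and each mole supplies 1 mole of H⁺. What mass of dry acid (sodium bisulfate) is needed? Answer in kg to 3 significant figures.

Volume: 96,100 US gal × 3.785 L/gal = 363,738 L.
Alkalinity to neutralize: (150 − 129) = 21 mg/L as CaCO₃ × 363,738 L = 7639 g as CaCO₃.
Equivalents of H⁺ required: 7639 ÷ 50 g/eq = 152.8 eq = 152.8 mol NaHSO₄.
Mass of NaHSO₄: 152.8 × 120.1 = 18,350 g.

18.3 kg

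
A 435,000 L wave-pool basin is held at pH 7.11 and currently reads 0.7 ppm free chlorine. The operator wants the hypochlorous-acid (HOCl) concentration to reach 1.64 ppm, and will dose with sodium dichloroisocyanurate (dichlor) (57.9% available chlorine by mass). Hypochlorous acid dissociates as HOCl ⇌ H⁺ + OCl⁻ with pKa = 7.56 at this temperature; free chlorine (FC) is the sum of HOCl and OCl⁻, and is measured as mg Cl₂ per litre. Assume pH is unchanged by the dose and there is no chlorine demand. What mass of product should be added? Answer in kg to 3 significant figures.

[OCl⁻]/[HOCl] = 10^(pH − pKa) = 10^(7.11 − 7.56) = 0.3548; fraction as HOCl = 1/(1 + 0.3548) = 0.7381.
Free chlorine required for 1.64 ppm HOCl: 1.64 / 0.7381 = 2.222 ppm.
FC to add: 2.222 − 0.7 = 1.522 mg/L as Cl₂.
Cl₂ equivalent: 1.522 mg/L × 435,000 L = 662 g.
Product at 57.9% available Cl: 662 / 0.579 = 1143 g.

1.14 kg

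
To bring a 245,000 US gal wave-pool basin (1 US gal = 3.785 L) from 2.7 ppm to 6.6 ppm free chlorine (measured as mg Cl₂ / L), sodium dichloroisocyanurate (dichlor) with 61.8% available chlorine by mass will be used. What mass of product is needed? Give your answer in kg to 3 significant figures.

5.85 kg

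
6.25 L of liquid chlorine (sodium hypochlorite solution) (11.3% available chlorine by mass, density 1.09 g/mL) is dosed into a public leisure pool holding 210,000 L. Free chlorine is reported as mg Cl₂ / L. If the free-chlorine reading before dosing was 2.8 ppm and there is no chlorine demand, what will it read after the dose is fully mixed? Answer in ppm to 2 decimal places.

6.47 ppm

Mass of solution: 6.25 L × 1000 mL/L × 1.09 g/mL = 6813 g.
Available chlorine delivered: 6813 g × 0.113 = 769.8 g as Cl₂.
Concentration rise: 769.8 g / 210,000 L = 3.666 mg/L = 3.67 ppm.
Final FC: 2.8 + 3.67 = 6.47 ppm.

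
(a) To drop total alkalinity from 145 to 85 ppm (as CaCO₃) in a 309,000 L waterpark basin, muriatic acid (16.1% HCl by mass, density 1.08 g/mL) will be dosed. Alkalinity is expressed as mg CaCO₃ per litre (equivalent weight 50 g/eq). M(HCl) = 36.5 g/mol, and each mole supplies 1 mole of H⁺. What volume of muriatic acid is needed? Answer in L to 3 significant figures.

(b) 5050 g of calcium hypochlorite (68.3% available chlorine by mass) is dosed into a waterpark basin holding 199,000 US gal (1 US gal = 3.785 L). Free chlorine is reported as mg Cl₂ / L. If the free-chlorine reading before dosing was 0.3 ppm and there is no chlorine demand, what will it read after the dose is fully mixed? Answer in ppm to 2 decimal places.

(a) 77.8 L; (b) 4.88 ppm

(a) Alkalinity to neutralize: (145 − 85) = 60 mg/L as CaCO₃ × 309,000 L = 18,540 g as CaCO₃.
(a) Equivalents of H⁺ required: 18,540 ÷ 50 g/eq = 370.8 eq = 370.8 mol HCl.
(a) Mass of HCl: 370.8 × 36.5 = 13,530 g.
(a) Mass of 16.1% solution: 13,530 / 0.161 = 84,060 g.
(a) Volume: 84,060 g ÷ 1.08 g/mL = 77,840 mL.

(b) Volume: 199,000 US gal × 3.785 L/gal = 753,215 L.
(b) Available chlorine delivered: 5050 g × 0.683 = 3449 g as Cl₂.
(b) Concentration rise: 3449 g / 753,215 L = 4.579 mg/L = 4.58 ppm.
(b) Final FC: 0.3 + 4.58 = 4.88 ppm.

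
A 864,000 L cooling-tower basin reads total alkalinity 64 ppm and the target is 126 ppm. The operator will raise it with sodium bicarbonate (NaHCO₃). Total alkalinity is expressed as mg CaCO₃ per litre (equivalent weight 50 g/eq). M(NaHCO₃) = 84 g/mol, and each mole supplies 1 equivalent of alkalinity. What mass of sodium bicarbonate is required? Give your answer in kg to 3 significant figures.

90.0 kg

Alkalinity to add: (126 − 64) = 62 mg/L as CaCO₃ × 864,000 L = 53,570 g as CaCO₃.
Equivalents: 53,570 g ÷ 50 g/eq = 1071 eq.
NaHCO₃ supplies 1 eq per mole → 1071 mol.
Mass: 1071 mol × 84 g/mol = 89,990 g.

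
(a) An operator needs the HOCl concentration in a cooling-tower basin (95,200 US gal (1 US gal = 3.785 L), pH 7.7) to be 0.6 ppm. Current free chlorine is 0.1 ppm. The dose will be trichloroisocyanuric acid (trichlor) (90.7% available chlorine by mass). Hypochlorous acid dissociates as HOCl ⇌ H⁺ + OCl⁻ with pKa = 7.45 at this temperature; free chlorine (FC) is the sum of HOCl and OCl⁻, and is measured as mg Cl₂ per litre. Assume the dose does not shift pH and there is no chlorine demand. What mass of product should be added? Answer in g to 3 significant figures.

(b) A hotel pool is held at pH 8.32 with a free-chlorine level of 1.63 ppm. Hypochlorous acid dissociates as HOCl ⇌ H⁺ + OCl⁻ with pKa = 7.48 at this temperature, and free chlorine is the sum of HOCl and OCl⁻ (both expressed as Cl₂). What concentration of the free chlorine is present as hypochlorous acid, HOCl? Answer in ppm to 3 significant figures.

(a) 623 g; (b) 0.206 ppm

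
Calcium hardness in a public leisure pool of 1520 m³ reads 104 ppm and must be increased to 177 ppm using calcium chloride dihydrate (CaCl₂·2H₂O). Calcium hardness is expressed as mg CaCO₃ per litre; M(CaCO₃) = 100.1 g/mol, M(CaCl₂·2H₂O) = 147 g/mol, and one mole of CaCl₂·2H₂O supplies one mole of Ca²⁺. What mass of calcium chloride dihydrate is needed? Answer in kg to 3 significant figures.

163 kg

Volume: 1520 m³ = 1,520,000 L.
Hardness to add: (177 − 104) = 73 mg/L as CaCO₃ × 1,520,000 L = 111,000 g as CaCO₃.
Moles of Ca²⁺ (1 mol Ca²⁺ ≡ 1 mol CaCO₃): 111,000 / 100.1 g/mol = 1108 mol.
Mass of CaCl₂·2H₂O: 1108 × 147 = 162,900 g.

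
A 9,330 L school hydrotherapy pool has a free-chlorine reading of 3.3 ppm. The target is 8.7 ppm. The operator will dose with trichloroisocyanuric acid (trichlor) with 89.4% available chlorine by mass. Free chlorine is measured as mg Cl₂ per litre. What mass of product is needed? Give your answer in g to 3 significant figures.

56.4 g

Chlorine deficit: 8.7 − 3.3 = 5.4 ppm = 5.4 mg/L as Cl₂.
Cl₂ equivalent needed: 5.4 mg/L × 9,330 L = 50,380 mg = 50.38 g.
Product at 89.4% available chlorine: 50.38 / 0.894 = 56.36 g.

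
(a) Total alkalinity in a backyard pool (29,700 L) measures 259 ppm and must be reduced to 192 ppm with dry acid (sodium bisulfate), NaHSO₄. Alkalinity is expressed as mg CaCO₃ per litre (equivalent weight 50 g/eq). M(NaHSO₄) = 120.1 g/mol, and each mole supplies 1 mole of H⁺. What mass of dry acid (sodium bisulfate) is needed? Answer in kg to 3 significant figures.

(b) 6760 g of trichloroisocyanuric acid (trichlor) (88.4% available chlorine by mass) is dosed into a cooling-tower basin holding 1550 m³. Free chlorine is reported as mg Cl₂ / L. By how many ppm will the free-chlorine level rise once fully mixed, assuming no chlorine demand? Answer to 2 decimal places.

(a) 4.78 kg; (b) 3.86 ppm

(a) Alkalinity to neutralize: (259 − 192) = 67 mg/L as CaCO₃ × 29,700 L = 1990 g as CaCO₃.
(a) Equivalents of H⁺ required: 1990 ÷ 50 g/eq = 39.8 eq = 39.8 mol NaHSO₄.
(a) Mass of NaHSO₄: 39.8 × 120.1 = 4780 g.

(b) Volume: 1550 m³ = 1,550,000 L.
(b) Available chlorine delivered: 6760 g × 0.884 = 5976 g as Cl₂.
(b) Concentration rise: 5976 g / 1,550,000 L = 3.855 mg/L = 3.86 ppm.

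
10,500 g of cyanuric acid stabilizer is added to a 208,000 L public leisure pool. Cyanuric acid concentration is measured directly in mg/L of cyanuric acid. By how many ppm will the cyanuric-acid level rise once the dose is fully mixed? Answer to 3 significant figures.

Rise: 10,500 g / 208,000 L × 1000 = 50.48 mg/L.

50.5 ppm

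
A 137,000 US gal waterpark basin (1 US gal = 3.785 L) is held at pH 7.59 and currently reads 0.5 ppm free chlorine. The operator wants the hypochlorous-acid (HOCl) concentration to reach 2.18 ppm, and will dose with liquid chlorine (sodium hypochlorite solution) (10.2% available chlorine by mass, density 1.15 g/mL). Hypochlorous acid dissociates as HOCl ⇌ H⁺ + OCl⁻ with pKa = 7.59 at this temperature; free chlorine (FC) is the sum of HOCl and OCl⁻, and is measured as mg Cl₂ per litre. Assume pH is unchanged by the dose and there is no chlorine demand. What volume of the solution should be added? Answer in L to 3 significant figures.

17.1 L

Volume: 137,000 US gal × 3.785 L/gal = 518,545 L.
[OCl⁻]/[HOCl] = 10^(pH − pKa) = 10^(7.59 − 7.59) = 1; fraction as HOCl = 1/(1 + 1) = 0.5.
Free chlorine required for 2.18 ppm HOCl: 2.18 / 0.5 = 4.36 ppm.
FC to add: 4.36 − 0.5 = 3.86 mg/L as Cl₂.
Cl₂ equivalent: 3.86 mg/L × 518,545 L = 2002 g.
Product at 10.2% available Cl: 2002 / 0.102 = 19,620 g.
Volume: 19,620 g ÷ 1.15 g/mL = 17,060 mL.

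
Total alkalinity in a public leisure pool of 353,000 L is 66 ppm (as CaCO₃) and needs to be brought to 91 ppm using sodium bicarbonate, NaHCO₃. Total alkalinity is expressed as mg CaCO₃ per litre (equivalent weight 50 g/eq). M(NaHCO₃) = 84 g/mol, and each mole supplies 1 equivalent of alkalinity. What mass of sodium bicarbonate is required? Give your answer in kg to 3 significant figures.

14.8 kg

Alkalinity to add: (91 − 66) = 25 mg/L as CaCO₃ × 353,000 L = 8825 g as CaCO₃.
Equivalents: 8825 g ÷ 50 g/eq = 176.5 eq.
NaHCO₃ supplies 1 eq per mole → 176.5 mol.
Mass: 176.5 mol × 84 g/mol = 14,830 g.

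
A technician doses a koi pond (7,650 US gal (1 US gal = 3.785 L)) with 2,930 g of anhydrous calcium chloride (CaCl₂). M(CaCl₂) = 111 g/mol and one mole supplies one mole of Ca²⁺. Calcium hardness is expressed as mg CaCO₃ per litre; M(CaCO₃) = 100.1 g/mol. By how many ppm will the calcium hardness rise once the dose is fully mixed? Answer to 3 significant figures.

Volume: 7,650 US gal × 3.785 L/gal = 28,955 L.
Moles of Ca²⁺: 2,930 g ÷ 111 g/mol = 26.4 mol.
As CaCO₃: 26.4 mol × 100.1 g/mol = 2642 g.
Rise: 2642 g / 28,955 L × 1000 = 91.25 mg/L.

91.3 ppm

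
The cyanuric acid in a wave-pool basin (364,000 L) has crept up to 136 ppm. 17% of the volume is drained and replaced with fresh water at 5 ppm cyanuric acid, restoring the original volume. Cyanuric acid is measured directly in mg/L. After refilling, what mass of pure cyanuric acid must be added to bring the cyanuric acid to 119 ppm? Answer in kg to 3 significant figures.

1.92 kg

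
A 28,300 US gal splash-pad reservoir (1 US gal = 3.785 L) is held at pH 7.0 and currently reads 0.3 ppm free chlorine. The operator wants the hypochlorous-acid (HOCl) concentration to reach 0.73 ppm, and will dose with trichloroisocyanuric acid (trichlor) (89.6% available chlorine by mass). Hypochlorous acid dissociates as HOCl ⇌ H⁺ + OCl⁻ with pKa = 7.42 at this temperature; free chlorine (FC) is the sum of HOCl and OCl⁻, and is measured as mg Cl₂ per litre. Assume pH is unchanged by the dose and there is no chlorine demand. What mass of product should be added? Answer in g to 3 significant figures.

Volume: 28,300 US gal × 3.785 L/gal = 107,116 L.
[OCl⁻]/[HOCl] = 10^(pH − pKa) = 10^(7.0 − 7.42) = 0.3802; fraction as HOCl = 1/(1 + 0.3802) = 0.7245.
Free chlorine required for 0.73 ppm HOCl: 0.73 / 0.7245 = 1.008 ppm.
FC to add: 1.008 − 0.3 = 0.7075 mg/L as Cl₂.
Cl₂ equivalent: 0.7075 mg/L × 107,116 L = 75.79 g.
Product at 89.6% available Cl: 75.79 / 0.896 = 84.59 g.

84.6 g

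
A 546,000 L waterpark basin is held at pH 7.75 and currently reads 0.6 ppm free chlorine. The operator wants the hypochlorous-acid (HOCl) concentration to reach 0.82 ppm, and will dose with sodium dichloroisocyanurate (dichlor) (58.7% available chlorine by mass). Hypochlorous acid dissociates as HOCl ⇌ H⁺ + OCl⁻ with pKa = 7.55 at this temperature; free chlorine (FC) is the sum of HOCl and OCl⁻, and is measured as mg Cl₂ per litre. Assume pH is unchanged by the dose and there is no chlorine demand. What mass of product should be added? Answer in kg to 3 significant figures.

1.41 kg

[OCl⁻]/[HOCl] = 10^(pH − pKa) = 10^(7.75 − 7.55) = 1.585; fraction as HOCl = 1/(1 + 1.585) = 0.3869.
Free chlorine required for 0.82 ppm HOCl: 0.82 / 0.3869 = 2.12 ppm.
FC to add: 2.12 − 0.6 = 1.52 mg/L as Cl₂.
Cl₂ equivalent: 1.52 mg/L × 546,000 L = 829.7 g.
Product at 58.7% available Cl: 829.7 / 0.587 = 1413 g.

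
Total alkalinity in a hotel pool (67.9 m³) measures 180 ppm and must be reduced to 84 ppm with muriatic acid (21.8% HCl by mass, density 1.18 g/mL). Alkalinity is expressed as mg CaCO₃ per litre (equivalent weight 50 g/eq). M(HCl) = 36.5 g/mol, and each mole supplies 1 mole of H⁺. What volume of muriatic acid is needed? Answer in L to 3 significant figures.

Volume: 67.9 m³ = 67,900 L.
Alkalinity to neutralize: (180 − 84) = 96 mg/L as CaCO₃ × 67,900 L = 6518 g as CaCO₃.
Equivalents of H⁺ required: 6518 ÷ 50 g/eq = 130.4 eq = 130.4 mol HCl.
Mass of HCl: 130.4 × 36.5 = 4758 g.
Mass of 21.8% solution: 4758 / 0.218 = 21,830 g.
Volume: 21,830 g ÷ 1.18 g/mL = 18,500 mL.

18.5 L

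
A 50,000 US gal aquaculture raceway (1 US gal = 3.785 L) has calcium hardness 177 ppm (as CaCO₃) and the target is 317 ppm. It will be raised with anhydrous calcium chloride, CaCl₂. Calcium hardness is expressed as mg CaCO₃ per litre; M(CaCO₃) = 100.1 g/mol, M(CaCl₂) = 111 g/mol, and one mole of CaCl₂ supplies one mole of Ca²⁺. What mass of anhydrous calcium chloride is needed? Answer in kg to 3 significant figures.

Volume: 50,000 US gal × 3.785 L/gal = 189,250 L.
Hardness to add: (317 − 177) = 140 mg/L as CaCO₃ × 189,250 L = 26,500 g as CaCO₃.
Moles of Ca²⁺ (1 mol Ca²⁺ ≡ 1 mol CaCO₃): 26,500 / 100.1 g/mol = 264.7 mol.
Mass of CaCl₂: 264.7 × 111 = 29,380 g.

29.4 kg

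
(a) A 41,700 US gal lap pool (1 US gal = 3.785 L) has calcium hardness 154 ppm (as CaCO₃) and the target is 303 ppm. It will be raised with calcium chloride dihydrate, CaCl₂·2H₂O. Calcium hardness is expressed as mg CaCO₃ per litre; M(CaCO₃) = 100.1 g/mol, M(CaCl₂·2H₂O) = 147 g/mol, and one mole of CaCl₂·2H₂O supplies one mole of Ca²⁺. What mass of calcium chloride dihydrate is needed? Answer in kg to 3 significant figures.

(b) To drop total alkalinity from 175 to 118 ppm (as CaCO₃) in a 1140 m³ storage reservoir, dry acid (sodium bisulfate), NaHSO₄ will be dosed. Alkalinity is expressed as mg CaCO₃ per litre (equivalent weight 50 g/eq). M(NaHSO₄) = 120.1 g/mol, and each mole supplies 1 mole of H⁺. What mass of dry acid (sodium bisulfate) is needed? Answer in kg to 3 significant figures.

(a) Volume: 41,700 US gal × 3.785 L/gal = 157,834 L.
(a) Hardness to add: (303 − 154) = 149 mg/L as CaCO₃ × 157,834 L = 23,520 g as CaCO₃.
(a) Moles of Ca²⁺ (1 mol Ca²⁺ ≡ 1 mol CaCO₃): 23,520 / 100.1 g/mol = 234.9 mol.
(a) Mass of CaCl₂·2H₂O: 234.9 × 147 = 34,540 g.

(b) Volume: 1140 m³ = 1,140,000 L.
(b) Alkalinity to neutralize: (175 − 118) = 57 mg/L as CaCO₃ × 1,140,000 L = 64,980 g as CaCO₃.
(b) Equivalents of H⁺ required: 64,980 ÷ 50 g/eq = 1300 eq = 1300 mol NaHSO₄.
(b) Mass of NaHSO₄: 1300 × 120.1 = 156,100 g.

(a) 34.5 kg; (b) 156 kg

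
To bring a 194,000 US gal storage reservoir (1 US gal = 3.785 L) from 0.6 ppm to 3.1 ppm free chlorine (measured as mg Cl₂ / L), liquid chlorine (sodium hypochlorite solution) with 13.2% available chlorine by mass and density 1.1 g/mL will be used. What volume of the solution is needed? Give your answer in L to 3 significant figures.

Volume: 194,000 US gal × 3.785 L/gal = 734,290 L.
Chlorine deficit: 3.1 − 0.6 = 2.5 ppm = 2.5 mg/L as Cl₂.
Cl₂ equivalent needed: 2.5 mg/L × 734,290 L = 1,836,000 mg = 1836 g.
Product at 13.2% available chlorine: 1836 / 0.132 = 13,910 g.
Volume at density 1.1 g/mL: 13,910 g ÷ 1.1 g/mL = 12,640 mL.

12.6 L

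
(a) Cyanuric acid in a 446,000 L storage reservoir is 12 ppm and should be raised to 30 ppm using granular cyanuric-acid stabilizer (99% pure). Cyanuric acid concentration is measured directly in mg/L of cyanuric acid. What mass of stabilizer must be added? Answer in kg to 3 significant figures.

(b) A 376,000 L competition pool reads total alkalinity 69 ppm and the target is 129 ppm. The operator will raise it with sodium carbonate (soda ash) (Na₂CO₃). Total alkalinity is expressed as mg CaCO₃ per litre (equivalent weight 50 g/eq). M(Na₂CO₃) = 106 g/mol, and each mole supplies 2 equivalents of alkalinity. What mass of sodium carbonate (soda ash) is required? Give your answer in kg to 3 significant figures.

(a) CYA to add: (30 − 12) = 18 mg/L × 446,000 L = 8028 g cyanuric acid.
(a) At 99% purity: 8028 / 0.99 = 8109 g product.

(b) Alkalinity to add: (129 − 69) = 60 mg/L as CaCO₃ × 376,000 L = 22,560 g as CaCO₃.
(b) Equivalents: 22,560 g ÷ 50 g/eq = 451.2 eq.
(b) Each mole of Na₂CO₃ supplies 2 eq, so 451.2 / 2 = 225.6 mol.
(b) Mass: 225.6 mol × 106 g/mol = 23,910 g.

(a) 8.11 kg; (b) 23.9 kg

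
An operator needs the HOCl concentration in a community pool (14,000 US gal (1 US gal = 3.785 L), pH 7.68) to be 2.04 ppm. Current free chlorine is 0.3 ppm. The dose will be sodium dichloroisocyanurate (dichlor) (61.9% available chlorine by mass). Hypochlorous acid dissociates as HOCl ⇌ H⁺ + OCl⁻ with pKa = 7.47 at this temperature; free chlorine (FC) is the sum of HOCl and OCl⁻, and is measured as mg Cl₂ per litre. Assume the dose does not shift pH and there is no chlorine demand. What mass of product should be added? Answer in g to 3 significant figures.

432 g

Volume: 14,000 US gal × 3.785 L/gal = 52,990 L.
[OCl⁻]/[HOCl] = 10^(pH − pKa) = 10^(7.68 − 7.47) = 1.622; fraction as HOCl = 1/(1 + 1.622) = 0.3814.
Free chlorine required for 2.04 ppm HOCl: 2.04 / 0.3814 = 5.348 ppm.
FC to add: 5.348 − 0.3 = 5.048 mg/L as Cl₂.
Cl₂ equivalent: 5.048 mg/L × 52,990 L = 267.5 g.
Product at 61.9% available Cl: 267.5 / 0.619 = 432.2 g.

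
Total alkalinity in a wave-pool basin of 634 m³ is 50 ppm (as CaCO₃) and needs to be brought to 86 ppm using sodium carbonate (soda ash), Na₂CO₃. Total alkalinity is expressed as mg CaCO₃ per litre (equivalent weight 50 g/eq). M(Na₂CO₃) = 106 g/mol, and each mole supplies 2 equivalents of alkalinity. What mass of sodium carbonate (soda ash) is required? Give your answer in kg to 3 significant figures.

24.2 kg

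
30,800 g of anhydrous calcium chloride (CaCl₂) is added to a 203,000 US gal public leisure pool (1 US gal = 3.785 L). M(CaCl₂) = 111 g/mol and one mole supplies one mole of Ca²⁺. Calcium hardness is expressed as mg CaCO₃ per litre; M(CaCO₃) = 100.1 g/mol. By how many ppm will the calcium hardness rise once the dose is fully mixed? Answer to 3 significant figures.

Volume: 203,000 US gal × 3.785 L/gal = 768,355 L.
Moles of Ca²⁺: 30,800 g ÷ 111 g/mol = 277.5 mol.
As CaCO₃: 277.5 mol × 100.1 g/mol = 27,780 g.
Rise: 27,780 g / 768,355 L × 1000 = 36.15 mg/L.

36.1 ppm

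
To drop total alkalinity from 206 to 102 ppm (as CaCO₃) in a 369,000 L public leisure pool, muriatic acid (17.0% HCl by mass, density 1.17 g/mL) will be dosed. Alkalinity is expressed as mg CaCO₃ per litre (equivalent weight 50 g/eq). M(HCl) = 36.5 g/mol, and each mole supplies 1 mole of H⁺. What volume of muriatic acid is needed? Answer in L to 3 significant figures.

141 L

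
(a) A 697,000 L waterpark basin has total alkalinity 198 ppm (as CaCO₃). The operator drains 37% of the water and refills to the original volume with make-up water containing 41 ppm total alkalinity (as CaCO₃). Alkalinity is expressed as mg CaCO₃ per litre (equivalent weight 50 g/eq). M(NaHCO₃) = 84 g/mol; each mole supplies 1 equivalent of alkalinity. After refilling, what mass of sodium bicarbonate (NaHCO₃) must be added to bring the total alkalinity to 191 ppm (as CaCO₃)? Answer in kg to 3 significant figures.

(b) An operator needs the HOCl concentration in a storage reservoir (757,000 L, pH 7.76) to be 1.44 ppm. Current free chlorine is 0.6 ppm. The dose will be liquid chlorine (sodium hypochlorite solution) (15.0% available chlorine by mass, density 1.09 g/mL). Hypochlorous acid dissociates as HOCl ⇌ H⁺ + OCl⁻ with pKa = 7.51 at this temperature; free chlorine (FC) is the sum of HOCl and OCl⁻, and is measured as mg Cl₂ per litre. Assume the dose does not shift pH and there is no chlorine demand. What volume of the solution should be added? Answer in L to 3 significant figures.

(a) 59.8 kg; (b) 15.7 L

(a) After draining 37% and refilling: 198 × 0.63 + 41 × 0.37 = 139.91 ppm.
(a) Deficit to target: 191 − 139.91 = 51.09 mg/L.
(a) As CaCO₃: 51.09 mg/L × 697,000 L = 35,610 g; ÷ 50 g/eq ÷ 1 = 712.2 mol NaHCO₃.
(a) Mass: 712.2 × 84 = 59,820 g.

(b) [OCl⁻]/[HOCl] = 10^(pH − pKa) = 10^(7.76 − 7.51) = 1.778; fraction as HOCl = 1/(1 + 1.778) = 0.3599.
(b) Free chlorine required for 1.44 ppm HOCl: 1.44 / 0.3599 = 4.001 ppm.
(b) FC to add: 4.001 − 0.6 = 3.401 mg/L as Cl₂.
(b) Cl₂ equivalent: 3.401 mg/L × 757,000 L = 2574 g.
(b) Product at 15.0% available Cl: 2574 / 0.15 = 17,160 g.
(b) Volume: 17,160 g ÷ 1.09 g/mL = 15,750 mL.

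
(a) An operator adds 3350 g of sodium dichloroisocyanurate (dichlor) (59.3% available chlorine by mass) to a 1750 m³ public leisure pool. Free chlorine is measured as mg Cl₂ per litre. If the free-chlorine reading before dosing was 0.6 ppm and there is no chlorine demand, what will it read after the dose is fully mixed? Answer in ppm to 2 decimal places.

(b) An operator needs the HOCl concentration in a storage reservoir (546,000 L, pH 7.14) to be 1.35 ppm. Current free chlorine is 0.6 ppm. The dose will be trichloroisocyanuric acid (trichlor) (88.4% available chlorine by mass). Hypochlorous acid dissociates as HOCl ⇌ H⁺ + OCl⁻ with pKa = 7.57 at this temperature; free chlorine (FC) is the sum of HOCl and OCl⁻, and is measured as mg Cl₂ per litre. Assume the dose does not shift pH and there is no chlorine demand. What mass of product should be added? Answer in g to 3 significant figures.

(a) Volume: 1750 m³ = 1,750,000 L.
(a) Available chlorine delivered: 3350 g × 0.593 = 1987 g as Cl₂.
(a) Concentration rise: 1987 g / 1,750,000 L = 1.135 mg/L = 1.14 ppm.
(a) Final FC: 0.6 + 1.14 = 1.74 ppm.

(b) [OCl⁻]/[HOCl] = 10^(pH − pKa) = 10^(7.14 − 7.57) = 0.3715; fraction as HOCl = 1/(1 + 0.3715) = 0.7291.
(b) Free chlorine required for 1.35 ppm HOCl: 1.35 / 0.7291 = 1.852 ppm.
(b) FC to add: 1.852 − 0.6 = 1.252 mg/L as Cl₂.
(b) Cl₂ equivalent: 1.252 mg/L × 546,000 L = 683.4 g.
(b) Product at 88.4% available Cl: 683.4 / 0.884 = 773 g.

(a) 1.74 ppm; (b) 773 g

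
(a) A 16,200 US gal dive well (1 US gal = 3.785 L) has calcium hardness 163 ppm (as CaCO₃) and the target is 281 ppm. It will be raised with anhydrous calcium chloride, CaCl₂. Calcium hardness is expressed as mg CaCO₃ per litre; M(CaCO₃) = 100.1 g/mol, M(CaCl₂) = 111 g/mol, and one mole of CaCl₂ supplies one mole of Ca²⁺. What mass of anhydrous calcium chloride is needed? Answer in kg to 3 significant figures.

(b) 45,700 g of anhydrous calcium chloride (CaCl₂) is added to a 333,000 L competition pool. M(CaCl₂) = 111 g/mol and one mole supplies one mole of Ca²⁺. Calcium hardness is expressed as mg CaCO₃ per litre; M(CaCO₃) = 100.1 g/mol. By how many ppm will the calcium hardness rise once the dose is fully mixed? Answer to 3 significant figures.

(a) Volume: 16,200 US gal × 3.785 L/gal = 61,317 L.
(a) Hardness to add: (281 − 163) = 118 mg/L as CaCO₃ × 61,317 L = 7235 g as CaCO₃.
(a) Moles of Ca²⁺ (1 mol Ca²⁺ ≡ 1 mol CaCO₃): 7235 / 100.1 g/mol = 72.28 mol.
(a) Mass of CaCl₂: 72.28 × 111 = 8023 g.

(b) Moles of Ca²⁺: 45,700 g ÷ 111 g/mol = 411.7 mol.
(b) As CaCO₃: 411.7 mol × 100.1 g/mol = 41,210 g.
(b) Rise: 41,210 g / 333,000 L × 1000 = 123.8 mg/L.

(a) 8.02 kg; (b) 124 ppm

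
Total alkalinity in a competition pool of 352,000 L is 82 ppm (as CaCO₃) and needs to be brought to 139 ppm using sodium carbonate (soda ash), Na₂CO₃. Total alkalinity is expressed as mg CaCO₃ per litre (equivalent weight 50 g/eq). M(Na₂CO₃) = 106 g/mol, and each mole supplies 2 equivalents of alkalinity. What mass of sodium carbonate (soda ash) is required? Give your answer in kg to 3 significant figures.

Alkalinity to add: (139 − 82) = 57 mg/L as CaCO₃ × 352,000 L = 20,060 g as CaCO₃.
Equivalents: 20,060 g ÷ 50 g/eq = 401.3 eq.
Each mole of Na₂CO₃ supplies 2 eq, so 401.3 / 2 = 200.6 mol.
Mass: 200.6 mol × 106 g/mol = 21,270 g.

21.3 kg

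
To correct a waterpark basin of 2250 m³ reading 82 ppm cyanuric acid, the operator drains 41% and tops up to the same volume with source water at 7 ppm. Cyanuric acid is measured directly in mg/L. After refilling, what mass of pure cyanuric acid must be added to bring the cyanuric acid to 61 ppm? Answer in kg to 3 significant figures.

Volume: 2250 m³ = 2,250,000 L.
After draining 41% and refilling: 82 × 0.59 + 7 × 0.41 = 51.25 ppm.
Deficit to target: 61 − 51.25 = 9.75 mg/L.
Mass: 9.75 mg/L × 2,250,000 L = 21,940 g cyanuric acid.

21.9 kg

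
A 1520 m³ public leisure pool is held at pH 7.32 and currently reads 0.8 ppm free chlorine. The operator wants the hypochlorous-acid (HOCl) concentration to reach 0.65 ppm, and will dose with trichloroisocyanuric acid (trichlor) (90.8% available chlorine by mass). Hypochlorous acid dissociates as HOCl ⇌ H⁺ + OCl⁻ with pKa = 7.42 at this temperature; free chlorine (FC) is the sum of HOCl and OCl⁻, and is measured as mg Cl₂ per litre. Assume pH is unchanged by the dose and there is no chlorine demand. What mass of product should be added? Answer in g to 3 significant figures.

Volume: 1520 m³ = 1,520,000 L.
[OCl⁻]/[HOCl] = 10^(pH − pKa) = 10^(7.32 − 7.42) = 0.7943; fraction as HOCl = 1/(1 + 0.7943) = 0.5573.
Free chlorine required for 0.65 ppm HOCl: 0.65 / 0.5573 = 1.166 ppm.
FC to add: 1.166 − 0.8 = 0.3663 mg/L as Cl₂.
Cl₂ equivalent: 0.3663 mg/L × 1,520,000 L = 556.8 g.
Product at 90.8% available Cl: 556.8 / 0.908 = 613.2 g.

613 g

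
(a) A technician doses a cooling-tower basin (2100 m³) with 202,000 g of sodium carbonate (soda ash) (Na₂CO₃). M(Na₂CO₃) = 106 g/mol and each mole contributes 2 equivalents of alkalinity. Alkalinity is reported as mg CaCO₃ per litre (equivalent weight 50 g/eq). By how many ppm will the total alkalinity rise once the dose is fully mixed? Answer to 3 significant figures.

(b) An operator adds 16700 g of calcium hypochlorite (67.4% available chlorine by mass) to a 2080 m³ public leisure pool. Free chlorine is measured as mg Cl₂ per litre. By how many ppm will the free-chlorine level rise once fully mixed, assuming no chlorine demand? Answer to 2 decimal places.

(a) 90.7 ppm; (b) 5.41 ppm

(a) Volume: 2100 m³ = 2,100,000 L.
(a) Moles of Na₂CO₃: 202,000 g ÷ 106 g/mol = 1906 mol → 3811 eq of alkalinity.
(a) As CaCO₃: 3811 eq × 50 g/eq = 190,600 g.
(a) Rise: 190,600 g / 2,100,000 L × 1000 = 90.75 mg/L.

(b) Volume: 2080 m³ = 2,080,000 L.
(b) Available chlorine delivered: 16,700 g × 0.674 = 11,260 g as Cl₂.
(b) Concentration rise: 11,260 g / 2,080,000 L = 5.411 mg/L = 5.41 ppm.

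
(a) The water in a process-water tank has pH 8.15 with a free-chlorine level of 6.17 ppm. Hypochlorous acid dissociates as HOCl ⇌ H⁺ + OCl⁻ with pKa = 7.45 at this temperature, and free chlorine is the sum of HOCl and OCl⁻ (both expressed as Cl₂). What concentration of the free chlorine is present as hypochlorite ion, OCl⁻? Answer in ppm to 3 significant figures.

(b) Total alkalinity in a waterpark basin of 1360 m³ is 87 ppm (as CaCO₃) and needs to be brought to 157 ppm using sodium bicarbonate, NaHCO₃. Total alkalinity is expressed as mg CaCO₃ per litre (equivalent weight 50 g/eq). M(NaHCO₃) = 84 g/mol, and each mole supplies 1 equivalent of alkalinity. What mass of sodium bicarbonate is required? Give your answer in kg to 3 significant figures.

(a) [OCl⁻]/[HOCl] = 10^(pH − pKa) = 10^(8.15 − 7.45) = 10^0.70 = 5.012.
(a) Fraction as HOCl = 1 / (1 + 5.012) = 0.1663.
(a) OCl⁻ = (1 − 0.1663) × 6.17 ppm = 5.144 ppm.

(b) Volume: 1360 m³ = 1,360,000 L.
(b) Alkalinity to add: (157 − 87) = 70 mg/L as CaCO₃ × 1,360,000 L = 95,200 g as CaCO₃.
(b) Equivalents: 95,200 g ÷ 50 g/eq = 1904 eq.
(b) NaHCO₃ supplies 1 eq per mole → 1904 mol.
(b) Mass: 1904 mol × 84 g/mol = 159,900 g.

(a) 5.14 ppm; (b) 160 kg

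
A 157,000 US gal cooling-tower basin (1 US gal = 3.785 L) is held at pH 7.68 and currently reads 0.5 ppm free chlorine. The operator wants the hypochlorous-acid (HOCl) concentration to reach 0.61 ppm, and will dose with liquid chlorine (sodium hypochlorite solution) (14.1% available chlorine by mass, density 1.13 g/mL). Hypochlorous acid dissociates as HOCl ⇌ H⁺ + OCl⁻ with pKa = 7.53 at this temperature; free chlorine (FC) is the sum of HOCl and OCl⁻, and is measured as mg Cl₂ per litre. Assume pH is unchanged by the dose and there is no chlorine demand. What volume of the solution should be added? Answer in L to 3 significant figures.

Volume: 157,000 US gal × 3.785 L/gal = 594,245 L.
[OCl⁻]/[HOCl] = 10^(pH − pKa) = 10^(7.68 − 7.53) = 1.413; fraction as HOCl = 1/(1 + 1.413) = 0.4145.
Free chlorine required for 0.61 ppm HOCl: 0.61 / 0.4145 = 1.472 ppm.
FC to add: 1.472 − 0.5 = 0.9716 mg/L as Cl₂.
Cl₂ equivalent: 0.9716 mg/L × 594,245 L = 577.4 g.
Product at 14.1% available Cl: 577.4 / 0.141 = 4095 g.
Volume: 4095 g ÷ 1.13 g/mL = 3624 mL.

3.62 L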